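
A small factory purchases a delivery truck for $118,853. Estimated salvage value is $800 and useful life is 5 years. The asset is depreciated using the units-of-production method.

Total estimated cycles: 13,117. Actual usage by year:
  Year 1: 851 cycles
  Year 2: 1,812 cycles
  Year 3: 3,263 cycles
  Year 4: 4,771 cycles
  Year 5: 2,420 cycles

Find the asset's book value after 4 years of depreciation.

Depreciable base = $118,853 − $800 = $118,053.
Rate = $118,053 / 13,117 cycles = $9 per cycle.
Year 1: 851 × $9 = $7,659. Book value $111,194.
Year 2: 1,812 × $9 = $16,308. Book value $94,886.
Year 3: 3,263 × $9 = $29,367. Book value $65,519.
Year 4: 4,771 × $9 = $42,939. Book value $22,580.

$22,580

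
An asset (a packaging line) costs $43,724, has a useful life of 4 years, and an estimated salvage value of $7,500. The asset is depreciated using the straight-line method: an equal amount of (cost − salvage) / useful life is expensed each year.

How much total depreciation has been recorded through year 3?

Depreciable base = $43,724 − $7,500 = $36,224.
Annual expense = $36,224 / 4 = $9,056.
End of year 1: book value $34,668.
End of year 2: book value $25,612.
End of year 3: book value $16,556.
Accumulated through year 3 = $43,724 − $16,556 = $27,168.

$27,168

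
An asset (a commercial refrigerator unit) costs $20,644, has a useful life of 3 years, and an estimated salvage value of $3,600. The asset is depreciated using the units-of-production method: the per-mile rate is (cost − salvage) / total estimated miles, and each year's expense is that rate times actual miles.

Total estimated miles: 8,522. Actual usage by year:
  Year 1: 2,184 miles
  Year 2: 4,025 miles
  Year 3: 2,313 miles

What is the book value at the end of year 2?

$8,226

Depreciable base = $20,644 − $3,600 = $17,044.
Rate = $17,044 / 8,522 miles = $2 per mile.
Year 1: 2,184 × $2 = $4,368. Book value $16,276.
Year 2: 4,025 × $2 = $8,050. Book value $8,226.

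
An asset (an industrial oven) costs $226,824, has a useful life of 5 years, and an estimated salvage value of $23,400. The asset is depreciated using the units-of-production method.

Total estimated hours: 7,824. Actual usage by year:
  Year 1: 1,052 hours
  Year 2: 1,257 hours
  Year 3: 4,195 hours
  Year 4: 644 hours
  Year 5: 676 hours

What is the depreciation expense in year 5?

$17,576

Depreciable base = $226,824 − $23,400 = $203,424.
Rate = $203,424 / 7,824 hours = $26 per hour.
Year 1: 1,052 × $26 = $27,352. Book value $199,472.
Year 2: 1,257 × $26 = $32,682. Book value $166,790.
Year 3: 4,195 × $26 = $109,070. Book value $57,720.
Year 4: 644 × $26 = $16,744. Book value $40,976.
Year 5: 676 × $26 = $17,576. Book value $23,400.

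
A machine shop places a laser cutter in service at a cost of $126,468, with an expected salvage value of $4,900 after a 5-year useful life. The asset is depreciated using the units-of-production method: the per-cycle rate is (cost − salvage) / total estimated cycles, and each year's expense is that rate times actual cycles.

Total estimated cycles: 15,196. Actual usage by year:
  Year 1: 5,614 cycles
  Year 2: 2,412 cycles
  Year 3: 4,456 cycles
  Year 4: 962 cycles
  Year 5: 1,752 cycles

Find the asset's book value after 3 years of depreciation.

$26,612

Depreciable base = $126,468 − $4,900 = $121,568.
Rate = $121,568 / 15,196 cycles = $8 per cycle.
Year 1: 5,614 × $8 = $44,912. Book value $81,556.
Year 2: 2,412 × $8 = $19,296. Book value $62,260.
Year 3: 4,456 × $8 = $35,648. Book value $26,612.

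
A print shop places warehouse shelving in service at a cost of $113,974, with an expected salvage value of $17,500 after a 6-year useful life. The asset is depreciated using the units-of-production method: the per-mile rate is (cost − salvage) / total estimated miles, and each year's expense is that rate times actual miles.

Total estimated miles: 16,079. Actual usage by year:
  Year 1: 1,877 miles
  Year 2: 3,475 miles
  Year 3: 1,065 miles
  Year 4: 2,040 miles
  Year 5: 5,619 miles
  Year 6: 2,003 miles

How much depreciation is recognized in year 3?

$6,390

Depreciable base = $113,974 − $17,500 = $96,474.
Rate = $96,474 / 16,079 miles = $6 per mile.
Year 1: 1,877 × $6 = $11,262. Book value $102,712.
Year 2: 3,475 × $6 = $20,850. Book value $81,862.
Year 3: 1,065 × $6 = $6,390. Book value $75,472.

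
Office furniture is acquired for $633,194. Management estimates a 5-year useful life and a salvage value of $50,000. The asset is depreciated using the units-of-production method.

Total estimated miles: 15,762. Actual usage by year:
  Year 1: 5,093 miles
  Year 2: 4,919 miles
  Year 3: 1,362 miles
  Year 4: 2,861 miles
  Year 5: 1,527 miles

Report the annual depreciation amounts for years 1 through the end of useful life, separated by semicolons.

Depreciable base = $633,194 − $50,000 = $583,194.
Rate = $583,194 / 15,762 miles = $37 per mile.
Year 1: 5,093 × $37 = $188,441. Book value $444,753.
Year 2: 4,919 × $37 = $182,003. Book value $262,750.
Year 3: 1,362 × $37 = $50,394. Book value $212,356.
Year 4: 2,861 × $37 = $105,857. Book value $106,499.
Year 5: 1,527 × $37 = $56,499. Book value $50,000.

$188,441; $182,003; $50,394; $105,857; $56,499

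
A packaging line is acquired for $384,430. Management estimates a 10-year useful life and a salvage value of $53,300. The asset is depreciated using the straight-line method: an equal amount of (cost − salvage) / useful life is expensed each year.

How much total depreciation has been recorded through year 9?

Depreciable base = $384,430 − $53,300 = $331,130.
Annual expense = $331,130 / 10 = $33,113.
End of year 1: book value $351,317.
End of year 2: book value $318,204.
End of year 3: book value $285,091.
End of year 4: book value $251,978.
End of year 5: book value $218,865.
End of year 6: book value $185,752.
End of year 7: book value $152,639.
End of year 8: book value $119,526.
End of year 9: book value $86,413.
Accumulated through year 9 = $384,430 − $86,413 = $298,017.

$298,017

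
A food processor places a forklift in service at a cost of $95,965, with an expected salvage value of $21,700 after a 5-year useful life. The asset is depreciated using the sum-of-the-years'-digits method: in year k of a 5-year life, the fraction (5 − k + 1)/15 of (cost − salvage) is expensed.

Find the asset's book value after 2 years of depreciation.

Depreciable base = $95,965 − $21,700 = $74,265.
Sum of the years' digits = 5+4+3+2+1 = 15.
Year 1: $74,265 × 5/15 = $24,755. Book value $71,210.
Year 2: $74,265 × 4/15 = $19,804. Book value $51,406.

$51,406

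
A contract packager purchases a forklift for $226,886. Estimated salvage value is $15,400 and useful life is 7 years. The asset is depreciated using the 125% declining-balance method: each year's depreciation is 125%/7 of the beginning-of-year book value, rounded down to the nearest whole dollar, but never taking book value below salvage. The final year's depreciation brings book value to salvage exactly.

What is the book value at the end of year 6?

Depreciable base = $226,886 − $15,400 = $211,486.
Year 1: ⌊$226,886 × 125%/7⌋ = $40,515. Book value $186,371.
Year 2: ⌊$186,371 × 125%/7⌋ = $33,280. Book value $153,091.
Year 3: ⌊$153,091 × 125%/7⌋ = $27,337. Book value $125,754.
Year 4: ⌊$125,754 × 125%/7⌋ = $22,456. Book value $103,298.
Year 5: ⌊$103,298 × 125%/7⌋ = $18,446. Book value $84,852.
Year 6: ⌊$84,852 × 125%/7⌋ = $15,152. Book value $69,700.

$69,700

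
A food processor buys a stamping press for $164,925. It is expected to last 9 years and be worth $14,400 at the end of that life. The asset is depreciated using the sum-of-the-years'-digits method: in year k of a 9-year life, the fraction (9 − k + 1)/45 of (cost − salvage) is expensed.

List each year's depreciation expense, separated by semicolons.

$30,105; $26,760; $23,415; $20,070; $16,725; $13,380; $10,035; $6,690; $3,345

Depreciable base = $164,925 − $14,400 = $150,525.
Sum of the years' digits = 9+8+7+6+5+4+3+2+1 = 45.
Year 1: $150,525 × 9/45 = $30,105. Book value $134,820.
Year 2: $150,525 × 8/45 = $26,760. Book value $108,060.
Year 3: $150,525 × 7/45 = $23,415. Book value $84,645.
Year 4: $150,525 × 6/45 = $20,070. Book value $64,575.
Year 5: $150,525 × 5/45 = $16,725. Book value $47,850.
Year 6: $150,525 × 4/45 = $13,380. Book value $34,470.
Year 7: $150,525 × 3/45 = $10,035. Book value $24,435.
Year 8: $150,525 × 2/45 = $6,690. Book value $17,745.
Year 9: $150,525 × 1/45 = $3,345. Book value $14,400.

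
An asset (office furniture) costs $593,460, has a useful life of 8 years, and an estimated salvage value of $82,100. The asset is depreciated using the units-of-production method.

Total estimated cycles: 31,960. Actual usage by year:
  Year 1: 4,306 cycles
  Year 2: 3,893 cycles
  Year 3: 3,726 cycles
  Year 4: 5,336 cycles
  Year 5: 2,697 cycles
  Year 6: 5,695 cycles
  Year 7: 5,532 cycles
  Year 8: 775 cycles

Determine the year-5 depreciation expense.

$43,152

Depreciable base = $593,460 − $82,100 = $511,360.
Rate = $511,360 / 31,960 cycles = $16 per cycle.
Year 1: 4,306 × $16 = $68,896. Book value $524,564.
Year 2: 3,893 × $16 = $62,288. Book value $462,276.
Year 3: 3,726 × $16 = $59,616. Book value $402,660.
Year 4: 5,336 × $16 = $85,376. Book value $317,284.
Year 5: 2,697 × $16 = $43,152. Book value $274,132.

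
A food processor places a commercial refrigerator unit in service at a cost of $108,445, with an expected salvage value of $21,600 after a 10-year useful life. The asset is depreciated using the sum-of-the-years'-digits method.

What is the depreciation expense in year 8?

$4,737

Depreciable base = $108,445 − $21,600 = $86,845.
Sum of the years' digits = 10+9+8+7+6+5+4+3+2+1 = 55.
Year 1: $86,845 × 10/55 = $15,790. Book value $92,655.
Year 2: $86,845 × 9/55 = $14,211. Book value $78,444.
Year 3: $86,845 × 8/55 = $12,632. Book value $65,812.
Year 4: $86,845 × 7/55 = $11,053. Book value $54,759.
Year 5: $86,845 × 6/55 = $9,474. Book value $45,285.
Year 6: $86,845 × 5/55 = $7,895. Book value $37,390.
Year 7: $86,845 × 4/55 = $6,316. Book value $31,074.
Year 8: $86,845 × 3/55 = $4,737. Book value $26,337.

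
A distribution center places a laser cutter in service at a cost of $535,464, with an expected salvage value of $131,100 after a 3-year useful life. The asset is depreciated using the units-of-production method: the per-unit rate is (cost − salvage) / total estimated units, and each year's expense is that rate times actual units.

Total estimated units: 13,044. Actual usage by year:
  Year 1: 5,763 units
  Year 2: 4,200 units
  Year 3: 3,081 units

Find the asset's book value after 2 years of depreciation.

$226,611

Depreciable base = $535,464 − $131,100 = $404,364.
Rate = $404,364 / 13,044 units = $31 per unit.
Year 1: 5,763 × $31 = $178,653. Book value $356,811.
Year 2: 4,200 × $31 = $130,200. Book value $226,611.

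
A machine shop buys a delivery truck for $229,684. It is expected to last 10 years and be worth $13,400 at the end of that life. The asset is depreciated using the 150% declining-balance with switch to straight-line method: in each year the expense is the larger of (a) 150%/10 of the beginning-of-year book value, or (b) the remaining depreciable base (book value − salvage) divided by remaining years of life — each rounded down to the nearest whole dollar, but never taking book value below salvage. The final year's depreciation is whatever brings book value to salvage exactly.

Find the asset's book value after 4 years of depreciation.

$119,898

Depreciable base = $229,684 − $13,400 = $216,284.
Year 1: DB = ⌊$229,684 × 150%/10⌋ = $34,452; SL = ⌊$216,284/10⌋ = $21,628 → take DB $34,452. Book value $195,232.
Year 2: DB = ⌊$195,232 × 150%/10⌋ = $29,284; SL = ⌊$181,832/9⌋ = $20,203 → take DB $29,284. Book value $165,948.
Year 3: DB = ⌊$165,948 × 150%/10⌋ = $24,892; SL = ⌊$152,548/8⌋ = $19,068 → take DB $24,892. Book value $141,056.
Year 4: DB = ⌊$141,056 × 150%/10⌋ = $21,158; SL = ⌊$127,656/7⌋ = $18,236 → take DB $21,158. Book value $119,898.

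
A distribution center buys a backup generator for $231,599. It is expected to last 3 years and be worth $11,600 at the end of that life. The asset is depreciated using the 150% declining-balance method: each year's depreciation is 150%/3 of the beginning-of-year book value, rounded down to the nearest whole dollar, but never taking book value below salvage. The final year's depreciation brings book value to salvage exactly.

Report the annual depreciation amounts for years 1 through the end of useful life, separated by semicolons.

Depreciable base = $231,599 − $11,600 = $219,999.
Year 1: ⌊$231,599 × 150%/3⌋ = $115,799. Book value $115,800.
Year 2: ⌊$115,800 × 150%/3⌋ = $57,900. Book value $57,900.
Year 3 (final): $57,900 − $11,600 = $46,300. Book value $11,600.

$115,799; $57,900; $46,300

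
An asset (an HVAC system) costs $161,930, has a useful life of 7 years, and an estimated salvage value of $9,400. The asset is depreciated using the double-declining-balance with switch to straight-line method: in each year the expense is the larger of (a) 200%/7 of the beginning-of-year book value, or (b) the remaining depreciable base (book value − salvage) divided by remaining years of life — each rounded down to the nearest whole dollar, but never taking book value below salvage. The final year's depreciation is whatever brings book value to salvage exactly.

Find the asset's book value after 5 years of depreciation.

Depreciable base = $161,930 − $9,400 = $152,530.
Year 1: DB = ⌊$161,930 × 200%/7⌋ = $46,265; SL = ⌊$152,530/7⌋ = $21,790 → take DB $46,265. Book value $115,665.
Year 2: DB = ⌊$115,665 × 200%/7⌋ = $33,047; SL = ⌊$106,265/6⌋ = $17,710 → take DB $33,047. Book value $82,618.
Year 3: DB = ⌊$82,618 × 200%/7⌋ = $23,605; SL = ⌊$73,218/5⌋ = $14,643 → take DB $23,605. Book value $59,013.
Year 4: DB = ⌊$59,013 × 200%/7⌋ = $16,860; SL = ⌊$49,613/4⌋ = $12,403 → take DB $16,860. Book value $42,153.
Year 5: DB = ⌊$42,153 × 200%/7⌋ = $12,043; SL = ⌊$32,753/3⌋ = $10,917 → take DB $12,043. Book value $30,110.

$30,110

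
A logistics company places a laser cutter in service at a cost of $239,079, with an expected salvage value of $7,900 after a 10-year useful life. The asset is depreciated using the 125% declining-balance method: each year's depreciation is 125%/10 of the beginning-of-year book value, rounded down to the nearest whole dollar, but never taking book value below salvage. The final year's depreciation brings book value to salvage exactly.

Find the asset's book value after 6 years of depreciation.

Depreciable base = $239,079 − $7,900 = $231,179.
Year 1: ⌊$239,079 × 125%/10⌋ = $29,884. Book value $209,195.
Year 2: ⌊$209,195 × 125%/10⌋ = $26,149. Book value $183,046.
Year 3: ⌊$183,046 × 125%/10⌋ = $22,880. Book value $160,166.
Year 4: ⌊$160,166 × 125%/10⌋ = $20,020. Book value $140,146.
Year 5: ⌊$140,146 × 125%/10⌋ = $17,518. Book value $122,628.
Year 6: ⌊$122,628 × 125%/10⌋ = $15,328. Book value $107,300.

$107,300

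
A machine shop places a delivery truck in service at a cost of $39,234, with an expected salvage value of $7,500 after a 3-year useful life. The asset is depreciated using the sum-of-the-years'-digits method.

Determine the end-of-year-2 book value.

Depreciable base = $39,234 − $7,500 = $31,734.
Sum of the years' digits = 3+2+1 = 6.
Year 1: $31,734 × 3/6 = $15,867. Book value $23,367.
Year 2: $31,734 × 2/6 = $10,578. Book value $12,789.

$12,789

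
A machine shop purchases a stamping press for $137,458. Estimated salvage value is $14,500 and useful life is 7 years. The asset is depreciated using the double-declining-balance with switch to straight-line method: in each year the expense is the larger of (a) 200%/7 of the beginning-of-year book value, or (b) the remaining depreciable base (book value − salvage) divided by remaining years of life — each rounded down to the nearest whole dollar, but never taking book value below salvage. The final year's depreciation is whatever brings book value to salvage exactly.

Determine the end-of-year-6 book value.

$18,258

Depreciable base = $137,458 − $14,500 = $122,958.
Year 1: DB = ⌊$137,458 × 200%/7⌋ = $39,273; SL = ⌊$122,958/7⌋ = $17,565 → take DB $39,273. Book value $98,185.
Year 2: DB = ⌊$98,185 × 200%/7⌋ = $28,052; SL = ⌊$83,685/6⌋ = $13,947 → take DB $28,052. Book value $70,133.
Year 3: DB = ⌊$70,133 × 200%/7⌋ = $20,038; SL = ⌊$55,633/5⌋ = $11,126 → take DB $20,038. Book value $50,095.
Year 4: DB = ⌊$50,095 × 200%/7⌋ = $14,312; SL = ⌊$35,595/4⌋ = $8,898 → take DB $14,312. Book value $35,783.
Year 5: DB = ⌊$35,783 × 200%/7⌋ = $10,223; SL = ⌊$21,283/3⌋ = $7,094 → take DB $10,223. Book value $25,560.
Year 6: DB = ⌊$25,560 × 200%/7⌋ = $7,302; SL = ⌊$11,060/2⌋ = $5,530 → take DB $7,302. Book value $18,258.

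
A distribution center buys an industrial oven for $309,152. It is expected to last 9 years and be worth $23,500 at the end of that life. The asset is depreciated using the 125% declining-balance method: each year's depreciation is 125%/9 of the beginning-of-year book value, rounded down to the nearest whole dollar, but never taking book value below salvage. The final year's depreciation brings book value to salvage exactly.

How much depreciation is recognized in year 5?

$23,609

Depreciable base = $309,152 − $23,500 = $285,652.
Year 1: ⌊$309,152 × 125%/9⌋ = $42,937. Book value $266,215.
Year 2: ⌊$266,215 × 125%/9⌋ = $36,974. Book value $229,241.
Year 3: ⌊$229,241 × 125%/9⌋ = $31,839. Book value $197,402.
Year 4: ⌊$197,402 × 125%/9⌋ = $27,416. Book value $169,986.
Year 5: ⌊$169,986 × 125%/9⌋ = $23,609. Book value $146,377.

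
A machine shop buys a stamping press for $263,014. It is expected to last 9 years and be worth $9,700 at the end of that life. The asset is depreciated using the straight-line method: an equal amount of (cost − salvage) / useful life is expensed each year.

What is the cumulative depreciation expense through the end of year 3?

$84,438

Depreciable base = $263,014 − $9,700 = $253,314.
Annual expense = $253,314 / 9 = $28,146.
End of year 1: book value $234,868.
End of year 2: book value $206,722.
End of year 3: book value $178,576.
Accumulated through year 3 = $263,014 − $178,576 = $84,438.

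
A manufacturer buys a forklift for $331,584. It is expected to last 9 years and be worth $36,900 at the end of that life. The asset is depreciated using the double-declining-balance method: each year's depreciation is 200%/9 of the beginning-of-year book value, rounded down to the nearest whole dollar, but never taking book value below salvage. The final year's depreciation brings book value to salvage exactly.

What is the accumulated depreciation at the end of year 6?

$258,177

Depreciable base = $331,584 − $36,900 = $294,684.
Year 1: ⌊$331,584 × 200%/9⌋ = $73,685. Book value $257,899.
Year 2: ⌊$257,899 × 200%/9⌋ = $57,310. Book value $200,589.
Year 3: ⌊$200,589 × 200%/9⌋ = $44,575. Book value $156,014.
Year 4: ⌊$156,014 × 200%/9⌋ = $34,669. Book value $121,345.
Year 5: ⌊$121,345 × 200%/9⌋ = $26,965. Book value $94,380.
Year 6: ⌊$94,380 × 200%/9⌋ = $20,973. Book value $73,407.
Accumulated through year 6 = $331,584 − $73,407 = $258,177.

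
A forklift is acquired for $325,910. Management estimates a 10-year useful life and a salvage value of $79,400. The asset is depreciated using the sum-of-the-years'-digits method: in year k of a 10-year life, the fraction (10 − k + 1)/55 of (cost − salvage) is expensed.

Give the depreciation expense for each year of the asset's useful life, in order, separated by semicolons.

$44,820; $40,338; $35,856; $31,374; $26,892; $22,410; $17,928; $13,446; $8,964; $4,482

Depreciable base = $325,910 − $79,400 = $246,510.
Sum of the years' digits = 10+9+8+7+6+5+4+3+2+1 = 55.
Year 1: $246,510 × 10/55 = $44,820. Book value $281,090.
Year 2: $246,510 × 9/55 = $40,338. Book value $240,752.
Year 3: $246,510 × 8/55 = $35,856. Book value $204,896.
Year 4: $246,510 × 7/55 = $31,374. Book value $173,522.
Year 5: $246,510 × 6/55 = $26,892. Book value $146,630.
Year 6: $246,510 × 5/55 = $22,410. Book value $124,220.
Year 7: $246,510 × 4/55 = $17,928. Book value $106,292.
Year 8: $246,510 × 3/55 = $13,446. Book value $92,846.
Year 9: $246,510 × 2/55 = $8,964. Book value $83,882.
Year 10: $246,510 × 1/55 = $4,482. Book value $79,400.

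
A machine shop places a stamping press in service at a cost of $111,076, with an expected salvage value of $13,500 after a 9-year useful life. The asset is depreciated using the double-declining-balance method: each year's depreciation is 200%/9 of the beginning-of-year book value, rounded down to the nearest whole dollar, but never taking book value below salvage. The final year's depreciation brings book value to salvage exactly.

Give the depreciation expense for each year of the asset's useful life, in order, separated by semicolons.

$24,683; $19,198; $14,932; $11,614; $9,033; $7,025; $5,464; $4,250; $1,377

Depreciable base = $111,076 − $13,500 = $97,576.
Year 1: ⌊$111,076 × 200%/9⌋ = $24,683. Book value $86,393.
Year 2: ⌊$86,393 × 200%/9⌋ = $19,198. Book value $67,195.
Year 3: ⌊$67,195 × 200%/9⌋ = $14,932. Book value $52,263.
Year 4: ⌊$52,263 × 200%/9⌋ = $11,614. Book value $40,649.
Year 5: ⌊$40,649 × 200%/9⌋ = $9,033. Book value $31,616.
Year 6: ⌊$31,616 × 200%/9⌋ = $7,025. Book value $24,591.
Year 7: ⌊$24,591 × 200%/9⌋ = $5,464. Book value $19,127.
Year 8: ⌊$19,127 × 200%/9⌋ = $4,250. Book value $14,877.
Year 9 (final): $14,877 − $13,500 = $1,377. Book value $13,500.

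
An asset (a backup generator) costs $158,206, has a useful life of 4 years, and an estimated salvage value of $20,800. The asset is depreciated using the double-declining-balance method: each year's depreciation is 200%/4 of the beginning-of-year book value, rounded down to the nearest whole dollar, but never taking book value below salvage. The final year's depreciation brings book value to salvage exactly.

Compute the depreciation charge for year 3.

Depreciable base = $158,206 − $20,800 = $137,406.
Year 1: ⌊$158,206 × 200%/4⌋ = $79,103. Book value $79,103.
Year 2: ⌊$79,103 × 200%/4⌋ = $39,551. Book value $39,552.
Year 3: ⌊$39,552 × 200%/4⌋ = $19,776, capped at $18,752. Book value $20,800.

$18,752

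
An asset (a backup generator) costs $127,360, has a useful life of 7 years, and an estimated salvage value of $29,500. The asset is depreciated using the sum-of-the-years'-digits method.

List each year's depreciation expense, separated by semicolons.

Depreciable base = $127,360 − $29,500 = $97,860.
Sum of the years' digits = 7+6+5+4+3+2+1 = 28.
Year 1: $97,860 × 7/28 = $24,465. Book value $102,895.
Year 2: $97,860 × 6/28 = $20,970. Book value $81,925.
Year 3: $97,860 × 5/28 = $17,475. Book value $64,450.
Year 4: $97,860 × 4/28 = $13,980. Book value $50,470.
Year 5: $97,860 × 3/28 = $10,485. Book value $39,985.
Year 6: $97,860 × 2/28 = $6,990. Book value $32,995.
Year 7: $97,860 × 1/28 = $3,495. Book value $29,500.

$24,465; $20,970; $17,475; $13,980; $10,485; $6,990; $3,495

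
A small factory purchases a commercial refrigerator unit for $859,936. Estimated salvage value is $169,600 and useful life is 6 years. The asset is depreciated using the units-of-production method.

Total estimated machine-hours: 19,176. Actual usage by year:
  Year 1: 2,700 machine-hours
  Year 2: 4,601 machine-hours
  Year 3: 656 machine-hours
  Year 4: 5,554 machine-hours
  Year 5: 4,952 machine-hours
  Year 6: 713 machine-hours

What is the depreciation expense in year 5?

Depreciable base = $859,936 − $169,600 = $690,336.
Rate = $690,336 / 19,176 machine-hours = $36 per machine-hour.
Year 1: 2,700 × $36 = $97,200. Book value $762,736.
Year 2: 4,601 × $36 = $165,636. Book value $597,100.
Year 3: 656 × $36 = $23,616. Book value $573,484.
Year 4: 5,554 × $36 = $199,944. Book value $373,540.
Year 5: 4,952 × $36 = $178,272. Book value $195,268.

$178,272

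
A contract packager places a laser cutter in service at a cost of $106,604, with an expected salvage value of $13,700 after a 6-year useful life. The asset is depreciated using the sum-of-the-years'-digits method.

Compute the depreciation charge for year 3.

Depreciable base = $106,604 − $13,700 = $92,904.
Sum of the years' digits = 6+5+4+3+2+1 = 21.
Year 1: $92,904 × 6/21 = $26,544. Book value $80,060.
Year 2: $92,904 × 5/21 = $22,120. Book value $57,940.
Year 3: $92,904 × 4/21 = $17,696. Book value $40,244.

$17,696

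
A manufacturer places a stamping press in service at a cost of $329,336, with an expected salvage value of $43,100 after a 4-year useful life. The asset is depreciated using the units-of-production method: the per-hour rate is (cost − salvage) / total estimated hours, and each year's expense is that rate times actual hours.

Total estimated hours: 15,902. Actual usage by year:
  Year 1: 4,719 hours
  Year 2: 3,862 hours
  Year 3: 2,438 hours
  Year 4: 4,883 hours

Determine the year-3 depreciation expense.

Depreciable base = $329,336 − $43,100 = $286,236.
Rate = $286,236 / 15,902 hours = $18 per hour.
Year 1: 4,719 × $18 = $84,942. Book value $244,394.
Year 2: 3,862 × $18 = $69,516. Book value $174,878.
Year 3: 2,438 × $18 = $43,884. Book value $130,994.

$43,884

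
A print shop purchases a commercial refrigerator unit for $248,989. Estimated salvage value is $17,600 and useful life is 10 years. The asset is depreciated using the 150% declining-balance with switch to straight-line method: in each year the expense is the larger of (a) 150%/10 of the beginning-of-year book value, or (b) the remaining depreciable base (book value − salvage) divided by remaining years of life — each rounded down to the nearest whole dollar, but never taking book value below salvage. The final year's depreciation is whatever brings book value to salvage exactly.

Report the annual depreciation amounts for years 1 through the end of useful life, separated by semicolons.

Depreciable base = $248,989 − $17,600 = $231,389.
Year 1: DB = ⌊$248,989 × 150%/10⌋ = $37,348; SL = ⌊$231,389/10⌋ = $23,138 → take DB $37,348. Book value $211,641.
Year 2: DB = ⌊$211,641 × 150%/10⌋ = $31,746; SL = ⌊$194,041/9⌋ = $21,560 → take DB $31,746. Book value $179,895.
Year 3: DB = ⌊$179,895 × 150%/10⌋ = $26,984; SL = ⌊$162,295/8⌋ = $20,286 → take DB $26,984. Book value $152,911.
Year 4: DB = ⌊$152,911 × 150%/10⌋ = $22,936; SL = ⌊$135,311/7⌋ = $19,330 → take DB $22,936. Book value $129,975.
Year 5: DB = ⌊$129,975 × 150%/10⌋ = $19,496; SL = ⌊$112,375/6⌋ = $18,729 → take DB $19,496. Book value $110,479.
Year 6: DB = ⌊$110,479 × 150%/10⌋ = $16,571; SL = ⌊$92,879/5⌋ = $18,575 → take SL $18,575. Book value $91,904.
Year 7: DB = ⌊$91,904 × 150%/10⌋ = $13,785; SL = ⌊$74,304/4⌋ = $18,576 → take SL $18,576. Book value $73,328.
Year 8: DB = ⌊$73,328 × 150%/10⌋ = $10,999; SL = ⌊$55,728/3⌋ = $18,576 → take SL $18,576. Book value $54,752.
Year 9: DB = ⌊$54,752 × 150%/10⌋ = $8,212; SL = ⌊$37,152/2⌋ = $18,576 → take SL $18,576. Book value $36,176.
Year 10 (final): $36,176 − $17,600 = $18,576. Book value $17,600.

$37,348; $31,746; $26,984; $22,936; $19,496; $18,575; $18,576; $18,576; $18,576; $18,576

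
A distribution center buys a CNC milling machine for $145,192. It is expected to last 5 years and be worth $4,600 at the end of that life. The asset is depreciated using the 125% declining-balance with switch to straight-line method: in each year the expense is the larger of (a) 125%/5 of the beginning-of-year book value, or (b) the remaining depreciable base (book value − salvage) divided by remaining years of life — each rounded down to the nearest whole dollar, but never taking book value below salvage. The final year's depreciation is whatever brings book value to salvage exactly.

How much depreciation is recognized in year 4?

$25,690

Depreciable base = $145,192 − $4,600 = $140,592.
Year 1: DB = ⌊$145,192 × 125%/5⌋ = $36,298; SL = ⌊$140,592/5⌋ = $28,118 → take DB $36,298. Book value $108,894.
Year 2: DB = ⌊$108,894 × 125%/5⌋ = $27,223; SL = ⌊$104,294/4⌋ = $26,073 → take DB $27,223. Book value $81,671.
Year 3: DB = ⌊$81,671 × 125%/5⌋ = $20,417; SL = ⌊$77,071/3⌋ = $25,690 → take SL $25,690. Book value $55,981.
Year 4: DB = ⌊$55,981 × 125%/5⌋ = $13,995; SL = ⌊$51,381/2⌋ = $25,690 → take SL $25,690. Book value $30,291.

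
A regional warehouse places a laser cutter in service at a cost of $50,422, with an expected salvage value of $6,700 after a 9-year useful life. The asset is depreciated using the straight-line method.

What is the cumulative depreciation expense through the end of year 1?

$4,858

Depreciable base = $50,422 − $6,700 = $43,722.
Annual expense = $43,722 / 9 = $4,858.
End of year 1: book value $45,564.
Accumulated through year 1 = $50,422 − $45,564 = $4,858.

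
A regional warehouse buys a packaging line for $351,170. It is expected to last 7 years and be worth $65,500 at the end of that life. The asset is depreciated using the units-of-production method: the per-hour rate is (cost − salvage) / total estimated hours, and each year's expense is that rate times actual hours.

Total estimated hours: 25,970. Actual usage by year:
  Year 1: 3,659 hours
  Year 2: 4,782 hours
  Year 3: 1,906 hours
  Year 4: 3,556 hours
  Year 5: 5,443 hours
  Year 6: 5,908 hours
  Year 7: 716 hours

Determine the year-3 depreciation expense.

Depreciable base = $351,170 − $65,500 = $285,670.
Rate = $285,670 / 25,970 hours = $11 per hour.
Year 1: 3,659 × $11 = $40,249. Book value $310,921.
Year 2: 4,782 × $11 = $52,602. Book value $258,319.
Year 3: 1,906 × $11 = $20,966. Book value $237,353.

$20,966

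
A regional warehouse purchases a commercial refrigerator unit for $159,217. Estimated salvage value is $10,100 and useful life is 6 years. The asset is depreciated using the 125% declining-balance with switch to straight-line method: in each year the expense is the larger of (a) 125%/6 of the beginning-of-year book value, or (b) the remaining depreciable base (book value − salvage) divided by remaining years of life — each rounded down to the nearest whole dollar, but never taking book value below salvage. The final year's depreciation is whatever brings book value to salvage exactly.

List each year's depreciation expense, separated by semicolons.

Depreciable base = $159,217 − $10,100 = $149,117.
Year 1: DB = ⌊$159,217 × 125%/6⌋ = $33,170; SL = ⌊$149,117/6⌋ = $24,852 → take DB $33,170. Book value $126,047.
Year 2: DB = ⌊$126,047 × 125%/6⌋ = $26,259; SL = ⌊$115,947/5⌋ = $23,189 → take DB $26,259. Book value $99,788.
Year 3: DB = ⌊$99,788 × 125%/6⌋ = $20,789; SL = ⌊$89,688/4⌋ = $22,422 → take SL $22,422. Book value $77,366.
Year 4: DB = ⌊$77,366 × 125%/6⌋ = $16,117; SL = ⌊$67,266/3⌋ = $22,422 → take SL $22,422. Book value $54,944.
Year 5: DB = ⌊$54,944 × 125%/6⌋ = $11,446; SL = ⌊$44,844/2⌋ = $22,422 → take SL $22,422. Book value $32,522.
Year 6 (final): $32,522 − $10,100 = $22,422. Book value $10,100.

$33,170; $26,259; $22,422; $22,422; $22,422; $22,422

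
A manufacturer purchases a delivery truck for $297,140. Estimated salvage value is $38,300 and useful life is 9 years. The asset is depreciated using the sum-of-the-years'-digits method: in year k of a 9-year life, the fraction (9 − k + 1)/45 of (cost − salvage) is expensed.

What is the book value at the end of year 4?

$124,580

Depreciable base = $297,140 − $38,300 = $258,840.
Sum of the years' digits = 9+8+7+6+5+4+3+2+1 = 45.
Year 1: $258,840 × 9/45 = $51,768. Book value $245,372.
Year 2: $258,840 × 8/45 = $46,016. Book value $199,356.
Year 3: $258,840 × 7/45 = $40,264. Book value $159,092.
Year 4: $258,840 × 6/45 = $34,512. Book value $124,580.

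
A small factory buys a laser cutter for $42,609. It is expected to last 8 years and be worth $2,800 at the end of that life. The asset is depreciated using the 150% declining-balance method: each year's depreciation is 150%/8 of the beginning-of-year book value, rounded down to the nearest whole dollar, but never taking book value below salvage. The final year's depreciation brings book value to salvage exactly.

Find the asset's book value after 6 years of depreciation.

$12,260

Depreciable base = $42,609 − $2,800 = $39,809.
Year 1: ⌊$42,609 × 150%/8⌋ = $7,989. Book value $34,620.
Year 2: ⌊$34,620 × 150%/8⌋ = $6,491. Book value $28,129.
Year 3: ⌊$28,129 × 150%/8⌋ = $5,274. Book value $22,855.
Year 4: ⌊$22,855 × 150%/8⌋ = $4,285. Book value $18,570.
Year 5: ⌊$18,570 × 150%/8⌋ = $3,481. Book value $15,089.
Year 6: ⌊$15,089 × 150%/8⌋ = $2,829. Book value $12,260.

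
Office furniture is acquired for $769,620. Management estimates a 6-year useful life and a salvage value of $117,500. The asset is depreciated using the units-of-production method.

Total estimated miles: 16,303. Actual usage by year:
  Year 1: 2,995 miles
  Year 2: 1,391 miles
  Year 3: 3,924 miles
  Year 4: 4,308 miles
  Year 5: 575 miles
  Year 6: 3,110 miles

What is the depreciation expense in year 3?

$156,960

Depreciable base = $769,620 − $117,500 = $652,120.
Rate = $652,120 / 16,303 miles = $40 per mile.
Year 1: 2,995 × $40 = $119,800. Book value $649,820.
Year 2: 1,391 × $40 = $55,640. Book value $594,180.
Year 3: 3,924 × $40 = $156,960. Book value $437,220.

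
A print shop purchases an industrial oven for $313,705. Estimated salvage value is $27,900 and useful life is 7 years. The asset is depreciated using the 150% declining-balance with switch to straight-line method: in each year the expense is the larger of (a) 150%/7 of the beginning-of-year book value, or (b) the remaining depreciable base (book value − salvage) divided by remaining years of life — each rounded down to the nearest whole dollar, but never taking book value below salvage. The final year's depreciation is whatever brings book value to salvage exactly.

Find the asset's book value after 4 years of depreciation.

Depreciable base = $313,705 − $27,900 = $285,805.
Year 1: DB = ⌊$313,705 × 150%/7⌋ = $67,222; SL = ⌊$285,805/7⌋ = $40,829 → take DB $67,222. Book value $246,483.
Year 2: DB = ⌊$246,483 × 150%/7⌋ = $52,817; SL = ⌊$218,583/6⌋ = $36,430 → take DB $52,817. Book value $193,666.
Year 3: DB = ⌊$193,666 × 150%/7⌋ = $41,499; SL = ⌊$165,766/5⌋ = $33,153 → take DB $41,499. Book value $152,167.
Year 4: DB = ⌊$152,167 × 150%/7⌋ = $32,607; SL = ⌊$124,267/4⌋ = $31,066 → take DB $32,607. Book value $119,560.

$119,560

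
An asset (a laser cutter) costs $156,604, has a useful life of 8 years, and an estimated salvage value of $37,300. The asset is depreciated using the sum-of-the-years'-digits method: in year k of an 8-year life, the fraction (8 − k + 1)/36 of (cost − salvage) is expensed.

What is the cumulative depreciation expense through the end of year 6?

Depreciable base = $156,604 − $37,300 = $119,304.
Sum of the years' digits = 8+7+6+5+4+3+2+1 = 36.
Year 1: $119,304 × 8/36 = $26,512. Book value $130,092.
Year 2: $119,304 × 7/36 = $23,198. Book value $106,894.
Year 3: $119,304 × 6/36 = $19,884. Book value $87,010.
Year 4: $119,304 × 5/36 = $16,570. Book value $70,440.
Year 5: $119,304 × 4/36 = $13,256. Book value $57,184.
Year 6: $119,304 × 3/36 = $9,942. Book value $47,242.
Accumulated through year 6 = $156,604 − $47,242 = $109,362.

$109,362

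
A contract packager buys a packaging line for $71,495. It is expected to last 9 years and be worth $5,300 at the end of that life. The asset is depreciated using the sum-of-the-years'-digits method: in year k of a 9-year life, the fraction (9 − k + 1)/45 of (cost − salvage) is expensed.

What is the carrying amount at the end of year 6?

Depreciable base = $71,495 − $5,300 = $66,195.
Sum of the years' digits = 9+8+7+6+5+4+3+2+1 = 45.
Year 1: $66,195 × 9/45 = $13,239. Book value $58,256.
Year 2: $66,195 × 8/45 = $11,768. Book value $46,488.
Year 3: $66,195 × 7/45 = $10,297. Book value $36,191.
Year 4: $66,195 × 6/45 = $8,826. Book value $27,365.
Year 5: $66,195 × 5/45 = $7,355. Book value $20,010.
Year 6: $66,195 × 4/45 = $5,884. Book value $14,126.

$14,126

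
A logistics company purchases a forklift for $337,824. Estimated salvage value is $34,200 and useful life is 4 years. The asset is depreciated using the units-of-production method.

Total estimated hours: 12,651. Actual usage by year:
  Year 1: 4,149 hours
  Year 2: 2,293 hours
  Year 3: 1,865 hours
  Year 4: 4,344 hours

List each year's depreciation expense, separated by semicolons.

Depreciable base = $337,824 − $34,200 = $303,624.
Rate = $303,624 / 12,651 hours = $24 per hour.
Year 1: 4,149 × $24 = $99,576. Book value $238,248.
Year 2: 2,293 × $24 = $55,032. Book value $183,216.
Year 3: 1,865 × $24 = $44,760. Book value $138,456.
Year 4: 4,344 × $24 = $104,256. Book value $34,200.

$99,576; $55,032; $44,760; $104,256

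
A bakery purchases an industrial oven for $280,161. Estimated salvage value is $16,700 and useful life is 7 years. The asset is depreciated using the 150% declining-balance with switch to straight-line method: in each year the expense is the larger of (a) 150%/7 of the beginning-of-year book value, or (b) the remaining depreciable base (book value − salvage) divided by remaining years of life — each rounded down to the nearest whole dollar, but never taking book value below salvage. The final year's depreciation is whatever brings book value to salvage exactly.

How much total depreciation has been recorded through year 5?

$203,863

Depreciable base = $280,161 − $16,700 = $263,461.
Year 1: DB = ⌊$280,161 × 150%/7⌋ = $60,034; SL = ⌊$263,461/7⌋ = $37,637 → take DB $60,034. Book value $220,127.
Year 2: DB = ⌊$220,127 × 150%/7⌋ = $47,170; SL = ⌊$203,427/6⌋ = $33,904 → take DB $47,170. Book value $172,957.
Year 3: DB = ⌊$172,957 × 150%/7⌋ = $37,062; SL = ⌊$156,257/5⌋ = $31,251 → take DB $37,062. Book value $135,895.
Year 4: DB = ⌊$135,895 × 150%/7⌋ = $29,120; SL = ⌊$119,195/4⌋ = $29,798 → take SL $29,798. Book value $106,097.
Year 5: DB = ⌊$106,097 × 150%/7⌋ = $22,735; SL = ⌊$89,397/3⌋ = $29,799 → take SL $29,799. Book value $76,298.
Accumulated through year 5 = $280,161 − $76,298 = $203,863.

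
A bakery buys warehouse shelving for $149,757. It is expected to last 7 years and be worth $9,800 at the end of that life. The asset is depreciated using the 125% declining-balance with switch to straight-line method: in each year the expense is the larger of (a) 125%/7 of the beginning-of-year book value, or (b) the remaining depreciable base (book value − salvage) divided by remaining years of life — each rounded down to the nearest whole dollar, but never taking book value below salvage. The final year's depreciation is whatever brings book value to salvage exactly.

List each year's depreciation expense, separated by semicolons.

Depreciable base = $149,757 − $9,800 = $139,957.
Year 1: DB = ⌊$149,757 × 125%/7⌋ = $26,742; SL = ⌊$139,957/7⌋ = $19,993 → take DB $26,742. Book value $123,015.
Year 2: DB = ⌊$123,015 × 125%/7⌋ = $21,966; SL = ⌊$113,215/6⌋ = $18,869 → take DB $21,966. Book value $101,049.
Year 3: DB = ⌊$101,049 × 125%/7⌋ = $18,044; SL = ⌊$91,249/5⌋ = $18,249 → take SL $18,249. Book value $82,800.
Year 4: DB = ⌊$82,800 × 125%/7⌋ = $14,785; SL = ⌊$73,000/4⌋ = $18,250 → take SL $18,250. Book value $64,550.
Year 5: DB = ⌊$64,550 × 125%/7⌋ = $11,526; SL = ⌊$54,750/3⌋ = $18,250 → take SL $18,250. Book value $46,300.
Year 6: DB = ⌊$46,300 × 125%/7⌋ = $8,267; SL = ⌊$36,500/2⌋ = $18,250 → take SL $18,250. Book value $28,050.
Year 7 (final): $28,050 − $9,800 = $18,250. Book value $9,800.

$26,742; $21,966; $18,249; $18,250; $18,250; $18,250; $18,250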